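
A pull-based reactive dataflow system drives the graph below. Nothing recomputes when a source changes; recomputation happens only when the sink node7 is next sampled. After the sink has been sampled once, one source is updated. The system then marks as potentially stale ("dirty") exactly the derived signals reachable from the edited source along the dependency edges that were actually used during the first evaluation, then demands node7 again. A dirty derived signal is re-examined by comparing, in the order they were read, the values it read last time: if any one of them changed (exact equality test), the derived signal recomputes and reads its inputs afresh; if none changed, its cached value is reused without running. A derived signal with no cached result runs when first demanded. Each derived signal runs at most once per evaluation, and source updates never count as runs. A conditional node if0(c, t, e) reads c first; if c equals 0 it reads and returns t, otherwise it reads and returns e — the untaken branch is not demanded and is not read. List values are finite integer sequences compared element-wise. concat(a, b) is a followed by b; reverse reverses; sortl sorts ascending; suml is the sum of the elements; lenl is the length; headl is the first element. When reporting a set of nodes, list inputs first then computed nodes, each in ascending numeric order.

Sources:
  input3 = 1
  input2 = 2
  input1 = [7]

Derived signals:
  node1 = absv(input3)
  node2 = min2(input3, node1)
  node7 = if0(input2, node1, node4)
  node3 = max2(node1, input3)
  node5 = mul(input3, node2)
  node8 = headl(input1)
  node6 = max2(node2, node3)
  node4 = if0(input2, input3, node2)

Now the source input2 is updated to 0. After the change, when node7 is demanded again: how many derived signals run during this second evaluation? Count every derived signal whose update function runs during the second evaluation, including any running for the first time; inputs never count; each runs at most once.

First evaluation (everything demanded from the output):
  node1 = absv(1) = 1
  node2 = min2(1, 1) = 1
  node4 = if0(input2=2 -> else branch node2) = 1
  node7 = if0(input2=2 -> else branch node4) = 1

Propagation after the edit:
  node4: marked dirty but never re-examined — demand shifted away from it.
  node7: runs — input2 2->0; result 1 (same value as before).

Key observation: a condition flipped, so demand moved to the other branch — node4 is never re-examined.

Derived signals that run: node7 — 1 in total.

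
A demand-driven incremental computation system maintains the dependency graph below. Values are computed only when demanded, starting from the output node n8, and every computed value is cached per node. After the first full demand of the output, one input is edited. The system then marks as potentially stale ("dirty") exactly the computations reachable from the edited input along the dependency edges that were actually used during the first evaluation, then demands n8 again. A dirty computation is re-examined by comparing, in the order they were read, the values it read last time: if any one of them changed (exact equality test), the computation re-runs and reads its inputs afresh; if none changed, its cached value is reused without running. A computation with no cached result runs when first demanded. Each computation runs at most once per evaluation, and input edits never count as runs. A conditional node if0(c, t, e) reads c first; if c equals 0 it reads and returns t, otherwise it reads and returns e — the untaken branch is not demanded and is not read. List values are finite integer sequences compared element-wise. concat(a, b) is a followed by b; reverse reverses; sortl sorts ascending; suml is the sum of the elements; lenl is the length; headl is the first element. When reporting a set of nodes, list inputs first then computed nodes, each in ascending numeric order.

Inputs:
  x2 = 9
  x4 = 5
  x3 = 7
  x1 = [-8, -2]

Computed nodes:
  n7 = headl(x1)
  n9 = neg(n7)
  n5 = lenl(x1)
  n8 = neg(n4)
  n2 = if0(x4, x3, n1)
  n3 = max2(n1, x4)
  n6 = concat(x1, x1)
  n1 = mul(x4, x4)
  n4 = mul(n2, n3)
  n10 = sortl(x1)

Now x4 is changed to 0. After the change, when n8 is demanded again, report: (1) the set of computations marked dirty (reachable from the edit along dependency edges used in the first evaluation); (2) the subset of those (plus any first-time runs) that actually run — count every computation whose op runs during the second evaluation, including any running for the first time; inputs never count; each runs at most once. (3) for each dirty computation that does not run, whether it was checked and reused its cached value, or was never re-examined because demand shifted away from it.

First evaluation (everything demanded from the output):
  n1 = mul(5, 5) = 25
  n2 = if0(x4=5 -> else branch n1) = 25
  n3 = max2(25, 5) = 25
  n4 = mul(25, 25) = 625
  n8 = neg(625) = -625

Propagation after the edit:
  n1: runs — x4 5->0; x4 5->0; result 0.
  n2: runs — x4 5->0; n1 25->0; result 7.
  n3: runs — n1 25->0; x4 5->0; result 0.
  n4: runs — n2 25->7; n3 25->0; result 0.
  n8: runs — n4 625->0; result 0.

Marked dirty: n1, n2, n3, n4, n8.
Computations that run: n1, n2, n3, n4, n8 — 5 in total.
Every dirty computation ran.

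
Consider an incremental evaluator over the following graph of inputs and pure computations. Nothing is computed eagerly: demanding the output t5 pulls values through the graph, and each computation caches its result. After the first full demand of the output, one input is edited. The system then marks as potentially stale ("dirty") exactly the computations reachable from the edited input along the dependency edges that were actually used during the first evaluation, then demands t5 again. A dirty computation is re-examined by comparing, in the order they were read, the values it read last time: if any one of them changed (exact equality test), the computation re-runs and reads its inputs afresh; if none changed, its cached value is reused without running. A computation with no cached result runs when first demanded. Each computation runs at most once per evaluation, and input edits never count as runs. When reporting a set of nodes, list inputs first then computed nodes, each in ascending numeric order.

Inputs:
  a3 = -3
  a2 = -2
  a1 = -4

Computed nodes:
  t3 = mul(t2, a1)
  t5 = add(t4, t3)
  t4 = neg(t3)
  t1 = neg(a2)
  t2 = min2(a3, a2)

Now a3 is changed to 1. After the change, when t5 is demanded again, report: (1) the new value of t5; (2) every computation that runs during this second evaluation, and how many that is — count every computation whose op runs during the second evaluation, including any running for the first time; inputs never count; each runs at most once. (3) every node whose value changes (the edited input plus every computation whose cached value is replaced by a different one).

Initial pass — values computed on the first demand:
  t2 = min2(-3, -2) = -3
  t3 = mul(-3, -4) = 12
  t4 = neg(12) = -12
  t5 = add(-12, 12) = 0

Second demand — change propagation:
  t2: re-runs because a3 -3->1; new result -2.
  t3: re-runs because t2 -3->-2; new result 8.
  t4: re-runs because t3 12->8; new result -8.
  t5: re-runs because t4 -12->-8; t3 12->8; new result 0 (unchanged).

t5 now evaluates to 0.
Run set: t2, t3, t4, t5 (4 run).
Changed values: a3, t2, t3, t4.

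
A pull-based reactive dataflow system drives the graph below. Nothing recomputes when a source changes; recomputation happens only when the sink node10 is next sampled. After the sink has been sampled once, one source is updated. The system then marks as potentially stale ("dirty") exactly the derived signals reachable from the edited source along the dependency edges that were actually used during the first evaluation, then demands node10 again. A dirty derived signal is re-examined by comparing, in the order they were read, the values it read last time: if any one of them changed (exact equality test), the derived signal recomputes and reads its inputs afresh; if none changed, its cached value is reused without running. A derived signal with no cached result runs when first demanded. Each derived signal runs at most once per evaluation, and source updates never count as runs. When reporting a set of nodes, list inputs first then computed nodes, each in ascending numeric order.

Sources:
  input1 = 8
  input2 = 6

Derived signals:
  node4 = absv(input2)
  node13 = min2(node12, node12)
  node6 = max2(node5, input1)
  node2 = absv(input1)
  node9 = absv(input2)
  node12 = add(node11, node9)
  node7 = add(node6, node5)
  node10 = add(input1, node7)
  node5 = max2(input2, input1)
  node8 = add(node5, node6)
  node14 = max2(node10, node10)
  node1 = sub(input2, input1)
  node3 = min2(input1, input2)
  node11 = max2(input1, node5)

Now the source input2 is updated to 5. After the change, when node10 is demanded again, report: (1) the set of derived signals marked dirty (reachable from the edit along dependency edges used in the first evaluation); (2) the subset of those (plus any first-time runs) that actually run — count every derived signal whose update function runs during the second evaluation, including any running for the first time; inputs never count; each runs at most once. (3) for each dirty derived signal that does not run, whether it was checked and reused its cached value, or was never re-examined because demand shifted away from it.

Marked dirty: node5, node6, node7, node10.
Derived signals that run: node5 — 1 in total.
Checked but reused from cache: node6, node7, node10.
Key observation: the change is absorbed at node5 — it re-runs but produces the same value, and the output's value is unchanged.

First evaluation (everything demanded from the output):
  node5 = max2(6, 8) = 8
  node6 = max2(8, 8) = 8
  node7 = add(8, 8) = 16
  node10 = add(8, 16) = 24

Propagation after the edit:
  node5: runs — input2 6->5; result 8 (same value as before).
  node6: checked — values it read are unchanged (node5 unchanged, input1 unchanged); reused cached 8 without running.
  node7: checked — values it read are unchanged (node6 unchanged, node5 unchanged); reused cached 16 without running.
  node10: checked — values it read are unchanged (input1 unchanged, node7 unchanged); reused cached 24 without running.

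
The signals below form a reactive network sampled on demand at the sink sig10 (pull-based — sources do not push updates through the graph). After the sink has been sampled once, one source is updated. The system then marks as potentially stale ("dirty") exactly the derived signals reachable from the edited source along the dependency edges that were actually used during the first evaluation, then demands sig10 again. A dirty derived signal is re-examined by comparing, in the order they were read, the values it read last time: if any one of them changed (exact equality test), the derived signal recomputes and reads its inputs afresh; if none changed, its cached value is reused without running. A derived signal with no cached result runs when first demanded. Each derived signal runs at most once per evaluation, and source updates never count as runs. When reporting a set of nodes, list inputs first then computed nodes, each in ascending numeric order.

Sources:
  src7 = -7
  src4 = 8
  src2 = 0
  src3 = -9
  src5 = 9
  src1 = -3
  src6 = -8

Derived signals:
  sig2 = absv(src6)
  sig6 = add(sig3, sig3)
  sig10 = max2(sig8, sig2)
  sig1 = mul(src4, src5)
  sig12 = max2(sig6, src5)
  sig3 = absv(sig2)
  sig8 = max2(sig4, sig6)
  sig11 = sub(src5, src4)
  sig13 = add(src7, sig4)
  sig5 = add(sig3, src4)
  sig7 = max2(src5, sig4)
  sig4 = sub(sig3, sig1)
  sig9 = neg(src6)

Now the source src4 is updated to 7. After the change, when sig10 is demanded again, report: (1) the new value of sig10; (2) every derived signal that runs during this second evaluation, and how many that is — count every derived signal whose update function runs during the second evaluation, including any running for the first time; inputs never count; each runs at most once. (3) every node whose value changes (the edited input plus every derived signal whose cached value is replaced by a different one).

sig10 now evaluates to 16.
Run set: sig1, sig4, sig8 (3 run).
Changed values: src4, sig1, sig4.
The important point: sig8 recomputes to an identical value, and the output ends up unchanged.

Initial pass — values computed on the first demand:
  sig1 = mul(8, 9) = 72
  sig2 = absv(-8) = 8
  sig3 = absv(8) = 8
  sig4 = sub(8, 72) = -64
  sig6 = add(8, 8) = 16
  sig8 = max2(-64, 16) = 16
  sig10 = max2(16, 8) = 16

Second demand — change propagation:
  sig1: re-runs because src4 8->7; new result 63.
  sig4: re-runs because sig1 72->63; new result -55.
  sig8: re-runs because sig4 -64->-55; new result 16 (unchanged).
  sig10: re-examined; everything it read last time is the same (sig8 unchanged, sig2 unchanged) — cache 16 kept, no run.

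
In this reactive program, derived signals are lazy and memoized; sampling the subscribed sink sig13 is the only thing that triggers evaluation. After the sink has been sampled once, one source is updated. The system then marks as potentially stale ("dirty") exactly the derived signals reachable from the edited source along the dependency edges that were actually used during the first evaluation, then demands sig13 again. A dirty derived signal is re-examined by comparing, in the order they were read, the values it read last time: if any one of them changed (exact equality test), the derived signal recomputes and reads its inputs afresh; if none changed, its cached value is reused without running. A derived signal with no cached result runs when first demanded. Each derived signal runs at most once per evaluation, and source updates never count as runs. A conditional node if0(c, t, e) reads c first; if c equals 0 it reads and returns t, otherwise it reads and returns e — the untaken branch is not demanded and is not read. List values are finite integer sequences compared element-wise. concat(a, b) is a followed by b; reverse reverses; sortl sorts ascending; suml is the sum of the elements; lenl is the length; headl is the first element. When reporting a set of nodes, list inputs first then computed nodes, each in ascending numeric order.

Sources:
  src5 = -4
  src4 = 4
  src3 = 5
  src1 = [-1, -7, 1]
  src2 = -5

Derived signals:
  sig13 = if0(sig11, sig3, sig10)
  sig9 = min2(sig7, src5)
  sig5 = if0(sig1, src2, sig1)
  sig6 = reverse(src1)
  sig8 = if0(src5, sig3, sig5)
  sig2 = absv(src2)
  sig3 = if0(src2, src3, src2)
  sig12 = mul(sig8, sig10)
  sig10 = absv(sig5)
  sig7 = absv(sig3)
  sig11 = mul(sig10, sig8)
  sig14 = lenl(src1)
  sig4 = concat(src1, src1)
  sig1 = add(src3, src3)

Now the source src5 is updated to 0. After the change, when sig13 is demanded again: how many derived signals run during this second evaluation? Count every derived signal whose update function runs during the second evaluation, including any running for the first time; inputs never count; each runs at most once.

4 derived signals run: sig3, sig8, sig11, sig13.
Note the branch switch — sig3 had no cache and runs now for the first time.

First demand of the output computes:
  sig1 = add(5, 5) = 10
  sig5 = if0(sig1=10 -> else branch sig1) = 10
  sig8 = if0(src5=-4 -> else branch sig5) = 10
  sig10 = absv(10) = 10
  sig11 = mul(10, 10) = 100
  sig13 = if0(sig11=100 -> else branch sig10) = 10

After the edit, cleaning proceeds:
  sig3: had never run; runs now, result -5.
  sig8: a read changed (src5 -4->0) — executes, giving -5.
  sig11: a read changed (sig8 10->-5) — executes, giving -50.
  sig13: a read changed (sig11 100->-50) — executes, giving 10 — identical to its old value.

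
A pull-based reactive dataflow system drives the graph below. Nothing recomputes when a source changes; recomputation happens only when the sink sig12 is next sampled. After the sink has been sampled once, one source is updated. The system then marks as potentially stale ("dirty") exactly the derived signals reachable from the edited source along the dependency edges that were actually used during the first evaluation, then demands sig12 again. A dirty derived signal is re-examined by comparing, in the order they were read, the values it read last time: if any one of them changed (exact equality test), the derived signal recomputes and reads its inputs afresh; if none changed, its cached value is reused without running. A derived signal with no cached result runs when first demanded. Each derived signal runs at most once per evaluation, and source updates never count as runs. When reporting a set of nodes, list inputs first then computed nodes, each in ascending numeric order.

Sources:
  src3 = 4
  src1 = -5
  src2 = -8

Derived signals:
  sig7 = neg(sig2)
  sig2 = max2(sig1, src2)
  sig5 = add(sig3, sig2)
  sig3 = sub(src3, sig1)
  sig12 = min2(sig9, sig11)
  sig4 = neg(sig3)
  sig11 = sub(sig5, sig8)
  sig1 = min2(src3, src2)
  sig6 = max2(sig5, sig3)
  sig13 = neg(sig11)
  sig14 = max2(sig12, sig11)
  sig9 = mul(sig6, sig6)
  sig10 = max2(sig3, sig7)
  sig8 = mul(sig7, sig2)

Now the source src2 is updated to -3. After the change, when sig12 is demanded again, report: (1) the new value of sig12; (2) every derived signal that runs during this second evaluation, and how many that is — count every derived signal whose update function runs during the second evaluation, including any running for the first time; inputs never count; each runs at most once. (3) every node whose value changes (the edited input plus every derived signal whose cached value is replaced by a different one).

First evaluation (everything demanded from the output):
  sig1 = min2(4, -8) = -8
  sig2 = max2(-8, -8) = -8
  sig3 = sub(4, -8) = 12
  sig5 = add(12, -8) = 4
  sig6 = max2(4, 12) = 12
  sig7 = neg(-8) = 8
  sig8 = mul(8, -8) = -64
  sig9 = mul(12, 12) = 144
  sig11 = sub(4, -64) = 68
  sig12 = min2(144, 68) = 68

Propagation after the edit:
  sig1: runs — src2 -8->-3; result -3.
  sig2: runs — sig1 -8->-3; src2 -8->-3; result -3.
  sig3: runs — sig1 -8->-3; result 7.
  sig5: runs — sig3 12->7; sig2 -8->-3; result 4 (same value as before).
  sig6: runs — sig3 12->7; result 7.
  sig7: runs — sig2 -8->-3; result 3.
  sig8: runs — sig7 8->3; sig2 -8->-3; result -9.
  sig9: runs — sig6 12->7; sig6 12->7; result 49.
  sig11: runs — sig8 -64->-9; result 13.
  sig12: runs — sig9 144->49; sig11 68->13; result 13.

New value of sig12: 13.
Derived signals that run: sig1, sig2, sig3, sig5, sig6, sig7, sig8, sig9, sig11, sig12 — 10 in total.
Values that change: src2, sig1, sig2, sig3, sig6, sig7, sig8, sig9, sig11, sig12.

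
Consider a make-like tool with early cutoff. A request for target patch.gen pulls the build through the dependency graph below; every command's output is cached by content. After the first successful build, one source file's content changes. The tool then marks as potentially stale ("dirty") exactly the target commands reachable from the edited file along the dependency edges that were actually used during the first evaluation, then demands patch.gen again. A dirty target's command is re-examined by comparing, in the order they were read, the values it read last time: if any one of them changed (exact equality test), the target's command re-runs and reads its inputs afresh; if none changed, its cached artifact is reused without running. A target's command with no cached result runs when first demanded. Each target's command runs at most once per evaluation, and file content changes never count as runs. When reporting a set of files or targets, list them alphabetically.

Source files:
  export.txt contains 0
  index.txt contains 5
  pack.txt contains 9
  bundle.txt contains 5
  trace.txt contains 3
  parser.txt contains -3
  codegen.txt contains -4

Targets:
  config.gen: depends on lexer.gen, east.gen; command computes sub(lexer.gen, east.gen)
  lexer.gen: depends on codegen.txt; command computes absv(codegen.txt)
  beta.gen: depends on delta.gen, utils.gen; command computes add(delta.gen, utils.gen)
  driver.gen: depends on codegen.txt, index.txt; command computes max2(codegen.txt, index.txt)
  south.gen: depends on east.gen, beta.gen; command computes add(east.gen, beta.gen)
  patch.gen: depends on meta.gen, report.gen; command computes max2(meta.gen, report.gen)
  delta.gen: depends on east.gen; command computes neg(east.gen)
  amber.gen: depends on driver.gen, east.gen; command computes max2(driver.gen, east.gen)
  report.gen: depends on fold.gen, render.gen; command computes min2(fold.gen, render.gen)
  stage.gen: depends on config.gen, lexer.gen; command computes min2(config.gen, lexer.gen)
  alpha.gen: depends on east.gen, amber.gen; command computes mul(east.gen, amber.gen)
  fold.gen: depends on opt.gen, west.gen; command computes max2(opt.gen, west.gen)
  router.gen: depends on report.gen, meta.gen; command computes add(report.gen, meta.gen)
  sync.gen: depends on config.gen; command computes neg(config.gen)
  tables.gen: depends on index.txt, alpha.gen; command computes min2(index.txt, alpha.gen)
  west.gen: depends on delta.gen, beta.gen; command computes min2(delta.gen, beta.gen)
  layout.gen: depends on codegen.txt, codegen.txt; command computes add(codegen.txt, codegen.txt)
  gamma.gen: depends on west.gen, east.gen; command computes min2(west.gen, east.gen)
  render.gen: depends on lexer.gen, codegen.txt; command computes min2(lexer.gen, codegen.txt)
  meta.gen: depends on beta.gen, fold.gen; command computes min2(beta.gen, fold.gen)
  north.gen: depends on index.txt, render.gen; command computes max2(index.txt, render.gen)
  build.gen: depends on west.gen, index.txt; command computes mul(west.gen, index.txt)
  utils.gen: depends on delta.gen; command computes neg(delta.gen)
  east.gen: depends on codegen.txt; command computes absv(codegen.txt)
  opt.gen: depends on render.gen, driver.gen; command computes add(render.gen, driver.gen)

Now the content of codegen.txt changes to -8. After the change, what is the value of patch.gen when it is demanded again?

First demand of the output computes:
  driver.gen = max2(-4, 5) = 5
  east.gen = absv(-4) = 4
  delta.gen = neg(4) = -4
  lexer.gen = absv(-4) = 4
  render.gen = min2(4, -4) = -4
  opt.gen = add(-4, 5) = 1
  utils.gen = neg(-4) = 4
  beta.gen = add(-4, 4) = 0
  west.gen = min2(-4, 0) = -4
  fold.gen = max2(1, -4) = 1
  meta.gen = min2(0, 1) = 0
  report.gen = min2(1, -4) = -4
  patch.gen = max2(0, -4) = 0

After the edit, cleaning proceeds:
  driver.gen: a read changed (codegen.txt -4->-8) — executes, giving 5 — identical to its old value.
  east.gen: a read changed (codegen.txt -4->-8) — executes, giving 8.
  delta.gen: a read changed (east.gen 4->8) — executes, giving -8.
  lexer.gen: a read changed (codegen.txt -4->-8) — executes, giving 8.
  render.gen: a read changed (lexer.gen 4->8; codegen.txt -4->-8) — executes, giving -8.
  opt.gen: a read changed (render.gen -4->-8) — executes, giving -3.
  utils.gen: a read changed (delta.gen -4->-8) — executes, giving 8.
  beta.gen: a read changed (delta.gen -4->-8; utils.gen 4->8) — executes, giving 0 — identical to its old value.
  west.gen: a read changed (delta.gen -4->-8) — executes, giving -8.
  fold.gen: a read changed (opt.gen 1->-3; west.gen -4->-8) — executes, giving -3.
  meta.gen: a read changed (fold.gen 1->-3) — executes, giving -3.
  report.gen: a read changed (fold.gen 1->-3; render.gen -4->-8) — executes, giving -8.
  patch.gen: a read changed (meta.gen 0->-3; report.gen -4->-8) — executes, giving -3.

Demanding patch.gen again yields -3.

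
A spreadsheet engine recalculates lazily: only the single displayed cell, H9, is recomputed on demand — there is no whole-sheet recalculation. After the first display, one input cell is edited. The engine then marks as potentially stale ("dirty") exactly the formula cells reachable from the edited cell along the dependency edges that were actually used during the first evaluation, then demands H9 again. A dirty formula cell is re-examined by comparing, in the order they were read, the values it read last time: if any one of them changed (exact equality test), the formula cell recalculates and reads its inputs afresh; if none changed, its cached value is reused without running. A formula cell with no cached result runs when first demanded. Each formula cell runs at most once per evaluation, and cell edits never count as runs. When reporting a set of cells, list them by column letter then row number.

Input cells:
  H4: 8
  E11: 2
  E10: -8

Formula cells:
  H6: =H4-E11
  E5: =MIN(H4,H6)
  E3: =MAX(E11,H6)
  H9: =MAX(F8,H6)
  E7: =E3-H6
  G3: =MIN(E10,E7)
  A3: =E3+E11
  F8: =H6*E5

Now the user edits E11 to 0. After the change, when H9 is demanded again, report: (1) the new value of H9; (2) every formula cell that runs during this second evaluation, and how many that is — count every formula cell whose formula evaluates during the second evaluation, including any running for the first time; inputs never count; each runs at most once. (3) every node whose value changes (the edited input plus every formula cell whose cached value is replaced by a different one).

First evaluation (everything demanded from the output):
  H6 = 8 - 2 = 6
  E5 = MIN(8, 6) = 6
  F8 = 6 * 6 = 36
  H9 = MAX(36, 6) = 36

Propagation after the edit:
  H6: runs — E11 2->0; result 8.
  E5: runs — H6 6->8; result 8.
  F8: runs — H6 6->8; E5 6->8; result 64.
  H9: runs — F8 36->64; H6 6->8; result 64.

New value of H9: 64.
Formula cells that run: E5, F8, H6, H9 — 4 in total.
Values that change: E5, E11, F8, H6, H9.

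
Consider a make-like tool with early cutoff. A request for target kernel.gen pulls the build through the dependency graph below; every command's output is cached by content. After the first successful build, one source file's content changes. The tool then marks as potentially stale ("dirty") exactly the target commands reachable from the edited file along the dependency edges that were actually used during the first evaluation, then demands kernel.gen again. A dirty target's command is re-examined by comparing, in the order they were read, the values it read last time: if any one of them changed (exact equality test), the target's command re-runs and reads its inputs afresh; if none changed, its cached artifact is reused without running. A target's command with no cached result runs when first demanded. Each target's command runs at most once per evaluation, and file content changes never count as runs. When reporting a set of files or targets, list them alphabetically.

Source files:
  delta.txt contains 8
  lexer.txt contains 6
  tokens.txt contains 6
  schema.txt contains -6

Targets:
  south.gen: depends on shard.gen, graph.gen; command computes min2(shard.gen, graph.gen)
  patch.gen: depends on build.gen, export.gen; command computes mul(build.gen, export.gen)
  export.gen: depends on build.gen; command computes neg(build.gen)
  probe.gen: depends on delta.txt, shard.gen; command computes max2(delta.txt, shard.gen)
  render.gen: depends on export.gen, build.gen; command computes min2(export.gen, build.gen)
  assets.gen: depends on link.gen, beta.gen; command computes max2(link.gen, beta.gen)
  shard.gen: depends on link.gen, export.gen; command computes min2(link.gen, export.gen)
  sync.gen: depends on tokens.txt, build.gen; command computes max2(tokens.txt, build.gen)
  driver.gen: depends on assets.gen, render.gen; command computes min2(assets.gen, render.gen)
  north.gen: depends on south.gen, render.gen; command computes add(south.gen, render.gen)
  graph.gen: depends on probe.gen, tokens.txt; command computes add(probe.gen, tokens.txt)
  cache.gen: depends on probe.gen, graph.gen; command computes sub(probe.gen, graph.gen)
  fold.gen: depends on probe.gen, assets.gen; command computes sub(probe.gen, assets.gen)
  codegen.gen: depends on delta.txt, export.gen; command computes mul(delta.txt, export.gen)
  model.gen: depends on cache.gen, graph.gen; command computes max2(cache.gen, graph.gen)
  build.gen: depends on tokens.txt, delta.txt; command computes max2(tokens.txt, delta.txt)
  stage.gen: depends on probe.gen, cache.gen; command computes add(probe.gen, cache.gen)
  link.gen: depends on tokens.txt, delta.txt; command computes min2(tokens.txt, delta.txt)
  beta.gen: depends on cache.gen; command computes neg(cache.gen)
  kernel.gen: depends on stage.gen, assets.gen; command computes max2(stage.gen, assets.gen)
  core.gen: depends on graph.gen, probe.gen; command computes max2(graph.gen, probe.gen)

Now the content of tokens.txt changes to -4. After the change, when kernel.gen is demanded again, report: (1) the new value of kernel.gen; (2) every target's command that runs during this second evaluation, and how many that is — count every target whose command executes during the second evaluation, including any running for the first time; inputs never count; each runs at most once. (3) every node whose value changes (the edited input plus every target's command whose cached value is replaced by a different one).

First demand of the output computes:
  build.gen = max2(6, 8) = 8
  export.gen = neg(8) = -8
  link.gen = min2(6, 8) = 6
  shard.gen = min2(6, -8) = -8
  probe.gen = max2(8, -8) = 8
  graph.gen = add(8, 6) = 14
  cache.gen = sub(8, 14) = -6
  beta.gen = neg(-6) = 6
  assets.gen = max2(6, 6) = 6
  stage.gen = add(8, -6) = 2
  kernel.gen = max2(2, 6) = 6

After the edit, cleaning proceeds:
  build.gen: a read changed (tokens.txt 6->-4) — executes, giving 8 — identical to its old value.
  export.gen: dirty, but its reads are unchanged (build.gen unchanged); cached -8 stands.
  link.gen: a read changed (tokens.txt 6->-4) — executes, giving -4.
  shard.gen: a read changed (link.gen 6->-4) — executes, giving -8 — identical to its old value.
  probe.gen: dirty, but its reads are unchanged (delta.txt unchanged, shard.gen unchanged); cached 8 stands.
  graph.gen: a read changed (tokens.txt 6->-4) — executes, giving 4.
  cache.gen: a read changed (graph.gen 14->4) — executes, giving 4.
  beta.gen: a read changed (cache.gen -6->4) — executes, giving -4.
  assets.gen: a read changed (link.gen 6->-4; beta.gen 6->-4) — executes, giving -4.
  stage.gen: a read changed (cache.gen -6->4) — executes, giving 12.
  kernel.gen: a read changed (stage.gen 2->12; assets.gen 6->-4) — executes, giving 12.

Note where the cutoff bites: export.gen is checked, finds nothing changed, and keeps its cache.

Demanding kernel.gen again yields 12.
9 target commands run: assets.gen, beta.gen, build.gen, cache.gen, graph.gen, kernel.gen, link.gen, shard.gen, stage.gen.
The nodes whose values change: assets.gen, beta.gen, cache.gen, graph.gen, kernel.gen, link.gen, stage.gen, tokens.txt.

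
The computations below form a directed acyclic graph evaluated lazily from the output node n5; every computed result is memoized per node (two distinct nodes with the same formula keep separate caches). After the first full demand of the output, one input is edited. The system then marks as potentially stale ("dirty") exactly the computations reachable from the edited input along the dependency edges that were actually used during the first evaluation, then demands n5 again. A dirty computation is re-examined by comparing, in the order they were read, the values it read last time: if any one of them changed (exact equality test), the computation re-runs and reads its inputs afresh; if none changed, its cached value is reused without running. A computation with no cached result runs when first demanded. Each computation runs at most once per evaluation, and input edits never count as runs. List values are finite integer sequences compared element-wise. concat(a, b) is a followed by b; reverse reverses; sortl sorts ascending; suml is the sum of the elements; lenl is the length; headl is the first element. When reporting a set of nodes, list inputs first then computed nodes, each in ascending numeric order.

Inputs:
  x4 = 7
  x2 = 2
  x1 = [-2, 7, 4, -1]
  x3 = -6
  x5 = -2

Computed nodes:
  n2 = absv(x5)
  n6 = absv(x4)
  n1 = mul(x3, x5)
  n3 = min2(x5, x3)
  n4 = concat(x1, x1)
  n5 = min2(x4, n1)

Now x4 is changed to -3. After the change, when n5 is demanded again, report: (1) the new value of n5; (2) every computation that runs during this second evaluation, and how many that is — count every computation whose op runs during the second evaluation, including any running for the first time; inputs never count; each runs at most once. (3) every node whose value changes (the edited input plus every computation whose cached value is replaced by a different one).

First demand of the output computes:
  n1 = mul(-6, -2) = 12
  n5 = min2(7, 12) = 7

After the edit, cleaning proceeds:
  n5: a read changed (x4 7->-3) — executes, giving -3.

Demanding n5 again yields -3.
1 computations run: n5.
The nodes whose values change: x4, n5.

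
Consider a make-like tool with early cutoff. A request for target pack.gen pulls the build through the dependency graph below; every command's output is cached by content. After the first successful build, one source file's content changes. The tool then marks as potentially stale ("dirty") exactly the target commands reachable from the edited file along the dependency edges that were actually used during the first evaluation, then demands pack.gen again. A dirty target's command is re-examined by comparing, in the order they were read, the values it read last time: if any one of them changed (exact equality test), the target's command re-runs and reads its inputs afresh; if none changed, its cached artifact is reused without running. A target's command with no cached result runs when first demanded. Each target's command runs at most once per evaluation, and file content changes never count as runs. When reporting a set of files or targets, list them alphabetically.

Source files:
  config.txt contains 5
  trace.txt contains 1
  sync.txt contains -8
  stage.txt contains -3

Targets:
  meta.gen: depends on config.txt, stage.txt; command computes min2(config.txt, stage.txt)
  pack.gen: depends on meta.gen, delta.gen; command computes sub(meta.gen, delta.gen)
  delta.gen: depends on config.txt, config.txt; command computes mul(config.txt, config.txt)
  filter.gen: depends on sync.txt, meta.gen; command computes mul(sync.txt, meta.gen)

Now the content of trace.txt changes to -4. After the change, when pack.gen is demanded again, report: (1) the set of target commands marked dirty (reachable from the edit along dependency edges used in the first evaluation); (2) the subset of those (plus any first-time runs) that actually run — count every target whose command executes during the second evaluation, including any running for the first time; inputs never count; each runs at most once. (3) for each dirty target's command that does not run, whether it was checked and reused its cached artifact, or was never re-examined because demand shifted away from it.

The edit dirties: none.
0 target commands run: none.
No dirty target's command escaped a run.
Note the shortcut — nothing in the graph depends on trace.txt at all, so no recomputation happens.

First demand of the output computes:
  delta.gen = mul(5, 5) = 25
  meta.gen = min2(5, -3) = -3
  pack.gen = sub(-3, 25) = -28

After the edit, cleaning proceeds:
  no node depends on trace.txt at all; the second demand re-runs nothing.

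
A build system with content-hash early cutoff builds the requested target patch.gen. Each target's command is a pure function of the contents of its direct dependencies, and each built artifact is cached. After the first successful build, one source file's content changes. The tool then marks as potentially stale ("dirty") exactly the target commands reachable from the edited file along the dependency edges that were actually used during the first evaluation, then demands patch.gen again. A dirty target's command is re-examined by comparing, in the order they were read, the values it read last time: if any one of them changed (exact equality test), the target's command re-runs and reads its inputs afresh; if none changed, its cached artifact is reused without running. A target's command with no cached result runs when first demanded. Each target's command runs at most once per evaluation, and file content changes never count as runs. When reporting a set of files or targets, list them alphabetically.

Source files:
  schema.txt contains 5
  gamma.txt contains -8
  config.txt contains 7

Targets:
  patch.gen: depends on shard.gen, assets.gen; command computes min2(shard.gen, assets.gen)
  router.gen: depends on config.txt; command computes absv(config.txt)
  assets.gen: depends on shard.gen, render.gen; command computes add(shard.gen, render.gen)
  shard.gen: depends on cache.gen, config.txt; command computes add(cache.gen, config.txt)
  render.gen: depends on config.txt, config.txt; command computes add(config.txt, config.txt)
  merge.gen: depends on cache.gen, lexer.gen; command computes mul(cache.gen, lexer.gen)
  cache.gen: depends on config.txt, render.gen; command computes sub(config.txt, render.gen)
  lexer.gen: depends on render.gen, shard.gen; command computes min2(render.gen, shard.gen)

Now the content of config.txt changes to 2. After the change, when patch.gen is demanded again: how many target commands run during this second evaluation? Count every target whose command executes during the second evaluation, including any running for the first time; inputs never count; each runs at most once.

Target commands that run: assets.gen, cache.gen, patch.gen, render.gen, shard.gen — 5 in total.

First evaluation (everything demanded from the output):
  render.gen = add(7, 7) = 14
  cache.gen = sub(7, 14) = -7
  shard.gen = add(-7, 7) = 0
  assets.gen = add(0, 14) = 14
  patch.gen = min2(0, 14) = 0

Propagation after the edit:
  render.gen: runs — config.txt 7->2; config.txt 7->2; result 4.
  cache.gen: runs — config.txt 7->2; render.gen 14->4; result -2.
  shard.gen: runs — cache.gen -7->-2; config.txt 7->2; result 0 (same value as before).
  assets.gen: runs — render.gen 14->4; result 4.
  patch.gen: runs — assets.gen 14->4; result 0 (same value as before).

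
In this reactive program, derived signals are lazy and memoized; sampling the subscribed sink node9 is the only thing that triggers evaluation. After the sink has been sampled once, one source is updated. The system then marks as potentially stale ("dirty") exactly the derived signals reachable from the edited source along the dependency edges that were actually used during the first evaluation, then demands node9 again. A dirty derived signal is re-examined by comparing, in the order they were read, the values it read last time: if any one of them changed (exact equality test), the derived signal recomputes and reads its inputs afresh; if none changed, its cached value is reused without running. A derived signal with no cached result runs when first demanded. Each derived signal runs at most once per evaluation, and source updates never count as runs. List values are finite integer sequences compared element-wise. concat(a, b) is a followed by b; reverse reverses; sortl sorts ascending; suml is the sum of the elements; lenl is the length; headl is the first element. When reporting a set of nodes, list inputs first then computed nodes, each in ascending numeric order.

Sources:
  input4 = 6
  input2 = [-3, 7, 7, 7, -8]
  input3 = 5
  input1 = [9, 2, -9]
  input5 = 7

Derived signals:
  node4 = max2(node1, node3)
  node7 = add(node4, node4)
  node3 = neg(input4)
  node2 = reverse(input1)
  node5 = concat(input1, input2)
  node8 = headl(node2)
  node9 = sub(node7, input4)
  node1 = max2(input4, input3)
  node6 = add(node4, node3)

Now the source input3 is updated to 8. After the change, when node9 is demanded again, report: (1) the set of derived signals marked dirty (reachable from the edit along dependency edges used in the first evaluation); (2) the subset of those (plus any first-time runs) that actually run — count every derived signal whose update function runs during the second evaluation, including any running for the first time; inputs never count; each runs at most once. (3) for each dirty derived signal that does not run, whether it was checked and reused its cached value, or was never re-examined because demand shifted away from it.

The edit dirties: node1, node4, node7, node9.
4 derived signals run: node1, node4, node7, node9.
No dirty derived signal escaped a run.

First demand of the output computes:
  node1 = max2(6, 5) = 6
  node3 = neg(6) = -6
  node4 = max2(6, -6) = 6
  node7 = add(6, 6) = 12
  node9 = sub(12, 6) = 6

After the edit, cleaning proceeds:
  node1: a read changed (input3 5->8) — executes, giving 8.
  node4: a read changed (node1 6->8) — executes, giving 8.
  node7: a read changed (node4 6->8; node4 6->8) — executes, giving 16.
  node9: a read changed (node7 12->16) — executes, giving 10.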